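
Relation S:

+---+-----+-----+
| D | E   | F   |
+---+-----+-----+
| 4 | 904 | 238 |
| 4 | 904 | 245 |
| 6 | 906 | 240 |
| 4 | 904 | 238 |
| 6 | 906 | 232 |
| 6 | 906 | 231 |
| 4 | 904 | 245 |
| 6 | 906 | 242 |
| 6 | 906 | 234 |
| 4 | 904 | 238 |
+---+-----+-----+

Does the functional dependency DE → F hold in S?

No

(D=4, E=904): 5 rows → F takes values {238, 245} — violation
(D=6, E=906): 5 rows → F takes values {240, 232, 231, 242, 234} — violation
Two rows agree on DE but differ on F, so DE → F does not hold.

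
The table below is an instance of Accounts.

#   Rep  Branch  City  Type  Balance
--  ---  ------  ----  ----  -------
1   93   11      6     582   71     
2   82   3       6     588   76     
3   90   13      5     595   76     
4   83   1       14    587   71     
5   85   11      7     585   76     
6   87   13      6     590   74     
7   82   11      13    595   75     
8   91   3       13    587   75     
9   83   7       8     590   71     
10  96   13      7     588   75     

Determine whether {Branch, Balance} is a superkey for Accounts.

All 10 rows have distinct {Branch, Balance} values, so {Branch, Balance} → (all attributes) holds and {Branch, Balance} is a superkey.

Yes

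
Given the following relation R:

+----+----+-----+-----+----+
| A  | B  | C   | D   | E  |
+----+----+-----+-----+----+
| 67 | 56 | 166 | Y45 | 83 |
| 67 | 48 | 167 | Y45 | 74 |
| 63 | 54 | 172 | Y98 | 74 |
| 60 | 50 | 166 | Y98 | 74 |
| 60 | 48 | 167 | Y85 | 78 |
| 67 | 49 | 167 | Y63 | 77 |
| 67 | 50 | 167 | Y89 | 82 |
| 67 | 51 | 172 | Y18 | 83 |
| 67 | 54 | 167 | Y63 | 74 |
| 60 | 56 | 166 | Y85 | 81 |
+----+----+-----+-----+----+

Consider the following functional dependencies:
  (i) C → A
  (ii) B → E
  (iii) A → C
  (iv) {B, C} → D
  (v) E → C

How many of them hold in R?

0

(i) C → A: C=166: 3 rows → A takes values {67, 60} — violation; C=167: 5 rows → A takes values {67, 60} — violation; C=172: 2 rows → A takes values {63, 67} — violation — fails.
(ii) B → E: B=56: 2 rows → E takes values {83, 81} — violation; B=48: 2 rows → E takes values {74, 78} — violation; B=50: 2 rows → E takes values {74, 82} — violation — fails.
(iii) A → C: A=67: 6 rows → C takes values {166, 167, 172} — violation; A=60: 3 rows → C takes values {166, 167} — violation — fails.
(iv) {B, C} → D: (B=56, C=166): 2 rows → D takes values {Y45, Y85} — violation; (B=48, C=167): 2 rows → D takes values {Y45, Y85} — violation — fails.
(v) E → C: E=83: 2 rows → C takes values {166, 172} — violation; E=74: 4 rows → C takes values {167, 172, 166} — violation — fails.
None of the 5 dependencies hold.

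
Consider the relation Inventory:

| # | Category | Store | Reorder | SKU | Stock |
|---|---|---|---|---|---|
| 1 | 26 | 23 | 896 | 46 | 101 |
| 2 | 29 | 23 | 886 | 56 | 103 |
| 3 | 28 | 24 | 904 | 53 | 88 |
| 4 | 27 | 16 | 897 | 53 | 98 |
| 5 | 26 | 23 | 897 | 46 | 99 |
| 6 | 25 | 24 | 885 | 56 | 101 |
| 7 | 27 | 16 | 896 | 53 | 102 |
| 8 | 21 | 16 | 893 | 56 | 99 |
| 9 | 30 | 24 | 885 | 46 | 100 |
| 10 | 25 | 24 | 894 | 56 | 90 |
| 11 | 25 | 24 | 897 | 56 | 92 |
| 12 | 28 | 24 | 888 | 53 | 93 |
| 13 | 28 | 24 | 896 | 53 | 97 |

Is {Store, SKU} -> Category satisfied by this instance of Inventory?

(Store=23, SKU=46): rows 1, 5 → Category = 26, 26 ✓
(Store=23, SKU=56): row 2 → Category = 29 ✓
(Store=24, SKU=53): rows 3, 12, 13 → Category = 28, 28, 28 ✓
(Store=16, SKU=53): rows 4, 7 → Category = 27, 27 ✓
(Store=24, SKU=56): rows 6, 10, 11 → Category = 25, 25, 25 ✓
(Store=16, SKU=56): row 8 → Category = 21 ✓
(Store=24, SKU=46): row 9 → Category = 30 ✓
Every {Store, SKU} value is associated with a single Category value, so {Store, SKU} -> Category holds.

Yes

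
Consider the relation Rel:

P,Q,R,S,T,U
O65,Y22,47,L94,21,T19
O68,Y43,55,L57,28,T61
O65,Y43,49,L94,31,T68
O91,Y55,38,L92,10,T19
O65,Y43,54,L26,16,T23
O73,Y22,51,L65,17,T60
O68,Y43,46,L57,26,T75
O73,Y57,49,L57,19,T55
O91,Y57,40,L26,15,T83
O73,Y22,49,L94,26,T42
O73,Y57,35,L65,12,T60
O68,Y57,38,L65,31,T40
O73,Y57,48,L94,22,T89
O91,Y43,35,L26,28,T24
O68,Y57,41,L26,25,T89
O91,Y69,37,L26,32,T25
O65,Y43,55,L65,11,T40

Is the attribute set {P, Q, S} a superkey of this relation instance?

Two distinct rows share (P=O68, Q=Y43, S=L57), so {P, Q, S} does not determine every attribute — not a superkey.

No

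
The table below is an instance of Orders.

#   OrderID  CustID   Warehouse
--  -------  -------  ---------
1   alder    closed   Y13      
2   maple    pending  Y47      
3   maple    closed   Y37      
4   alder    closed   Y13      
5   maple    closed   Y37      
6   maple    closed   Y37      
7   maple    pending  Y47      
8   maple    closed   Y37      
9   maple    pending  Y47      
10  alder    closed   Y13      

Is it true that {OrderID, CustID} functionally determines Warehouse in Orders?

Yes

(OrderID=alder, CustID=closed): rows 1, 4, 10 → Warehouse = Y13, Y13, Y13 ✓
(OrderID=maple, CustID=pending): rows 2, 7, 9 → Warehouse = Y47, Y47, Y47 ✓
(OrderID=maple, CustID=closed): rows 3, 5, 6, 8 → Warehouse = Y37, Y37, Y37, Y37 ✓
Every {OrderID, CustID} value is associated with a single Warehouse value, so {OrderID, CustID} → Warehouse holds.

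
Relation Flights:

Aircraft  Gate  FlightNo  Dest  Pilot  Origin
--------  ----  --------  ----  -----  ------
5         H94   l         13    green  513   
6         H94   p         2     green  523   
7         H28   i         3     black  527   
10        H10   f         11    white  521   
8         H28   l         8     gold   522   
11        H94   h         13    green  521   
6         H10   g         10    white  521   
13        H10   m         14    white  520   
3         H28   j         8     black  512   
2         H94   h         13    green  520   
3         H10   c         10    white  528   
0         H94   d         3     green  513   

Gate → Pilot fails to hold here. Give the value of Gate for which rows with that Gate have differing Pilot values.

H28

Gate=H94: 5 rows → Pilot = green, green, green, green, green ✓
Gate=H28: 3 rows → Pilot takes values {black, gold} — violation
Gate=H10: 4 rows → Pilot = white, white, white, white ✓
The only Gate value with inconsistent Pilot is Gate=H28.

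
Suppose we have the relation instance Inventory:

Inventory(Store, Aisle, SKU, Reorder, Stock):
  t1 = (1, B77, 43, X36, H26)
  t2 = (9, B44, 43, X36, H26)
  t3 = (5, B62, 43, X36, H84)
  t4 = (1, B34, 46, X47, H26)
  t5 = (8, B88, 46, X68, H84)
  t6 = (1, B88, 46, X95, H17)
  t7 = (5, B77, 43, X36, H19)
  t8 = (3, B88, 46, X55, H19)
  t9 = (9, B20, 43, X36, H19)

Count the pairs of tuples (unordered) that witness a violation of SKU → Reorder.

6

SKU=43: all 5 rows agree on Reorder — 0 pairs.
SKU=46: violating pairs (4,5), (4,6), (4,8), (5,6), (5,8), (6,8) — 6 pairs.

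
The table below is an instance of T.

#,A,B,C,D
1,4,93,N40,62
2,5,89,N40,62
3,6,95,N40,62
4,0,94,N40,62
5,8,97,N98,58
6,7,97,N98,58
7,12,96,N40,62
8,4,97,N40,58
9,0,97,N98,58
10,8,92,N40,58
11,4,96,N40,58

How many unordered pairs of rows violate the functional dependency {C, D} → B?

(C=N40, D=62): violating pairs (1,2), (1,3), (1,4), (1,7), (2,3), (2,4), (2,7), (3,4), (3,7), (4,7) — 10 pairs.
(C=N98, D=58): all 3 rows agree on B — 0 pairs.
(C=N40, D=58): violating pairs (8,10), (8,11), (10,11) — 3 pairs.

13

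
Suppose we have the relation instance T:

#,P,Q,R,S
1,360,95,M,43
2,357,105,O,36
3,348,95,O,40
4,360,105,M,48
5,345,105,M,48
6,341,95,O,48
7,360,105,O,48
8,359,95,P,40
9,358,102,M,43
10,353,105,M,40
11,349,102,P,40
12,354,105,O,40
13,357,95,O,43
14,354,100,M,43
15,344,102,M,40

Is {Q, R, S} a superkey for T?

No

Rows 4 and 5 have the same {Q, R, S} value (Q=105, R=M, S=48) but are distinct tuples, so {Q, R, S} does not determine every attribute — not a superkey.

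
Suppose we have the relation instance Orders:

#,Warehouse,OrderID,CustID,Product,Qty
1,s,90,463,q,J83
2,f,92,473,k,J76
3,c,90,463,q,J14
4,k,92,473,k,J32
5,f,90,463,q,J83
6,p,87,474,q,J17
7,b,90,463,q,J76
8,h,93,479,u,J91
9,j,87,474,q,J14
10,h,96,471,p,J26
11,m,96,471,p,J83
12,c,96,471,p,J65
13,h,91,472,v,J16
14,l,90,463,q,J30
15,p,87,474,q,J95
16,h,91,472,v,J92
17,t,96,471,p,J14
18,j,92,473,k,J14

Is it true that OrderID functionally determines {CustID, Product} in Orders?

Yes

OrderID=90: rows 1, 3, 5, 7, 14 → {CustID,Product} = (463, q), (463, q), (463, q), (463, q), (463, q) ✓
OrderID=92: rows 2, 4, 18 → {CustID,Product} = (473, k), (473, k), (473, k) ✓
OrderID=87: rows 6, 9, 15 → {CustID,Product} = (474, q), (474, q), (474, q) ✓
OrderID=93: row 8 → {CustID,Product} = (479, u) ✓
OrderID=96: rows 10, 11, 12, 17 → {CustID,Product} = (471, p), (471, p), (471, p), (471, p) ✓
OrderID=91: rows 13, 16 → {CustID,Product} = (472, v), (472, v) ✓
Every OrderID value is associated with a single {CustID, Product} value, so OrderID → {CustID, Product} holds.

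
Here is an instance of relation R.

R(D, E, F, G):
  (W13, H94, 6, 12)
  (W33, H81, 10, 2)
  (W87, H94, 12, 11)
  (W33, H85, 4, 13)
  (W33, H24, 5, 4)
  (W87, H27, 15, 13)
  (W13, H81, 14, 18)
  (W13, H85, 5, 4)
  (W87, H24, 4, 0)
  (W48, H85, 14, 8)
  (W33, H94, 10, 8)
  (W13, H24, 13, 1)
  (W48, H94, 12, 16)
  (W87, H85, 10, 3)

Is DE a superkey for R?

All 14 rows have distinct DE values, so DE → (all attributes) holds and DE is a superkey.

Yes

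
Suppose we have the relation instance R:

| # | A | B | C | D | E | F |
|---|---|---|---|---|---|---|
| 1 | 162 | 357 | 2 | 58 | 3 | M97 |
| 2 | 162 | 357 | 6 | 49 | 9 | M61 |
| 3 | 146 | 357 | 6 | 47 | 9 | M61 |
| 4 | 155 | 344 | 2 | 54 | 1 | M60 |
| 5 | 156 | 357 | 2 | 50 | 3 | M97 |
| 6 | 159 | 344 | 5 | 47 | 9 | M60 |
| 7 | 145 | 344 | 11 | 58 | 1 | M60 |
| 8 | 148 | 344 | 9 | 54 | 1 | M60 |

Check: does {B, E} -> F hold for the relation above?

Yes

(B=357, E=3): rows 1, 5 → F = M97, M97 ✓
(B=357, E=9): rows 2, 3 → F = M61, M61 ✓
(B=344, E=1): rows 4, 7, 8 → F = M60, M60, M60 ✓
(B=344, E=9): row 6 → F = M60 ✓
Every {B, E} value is associated with a single F value, so {B, E} -> F holds.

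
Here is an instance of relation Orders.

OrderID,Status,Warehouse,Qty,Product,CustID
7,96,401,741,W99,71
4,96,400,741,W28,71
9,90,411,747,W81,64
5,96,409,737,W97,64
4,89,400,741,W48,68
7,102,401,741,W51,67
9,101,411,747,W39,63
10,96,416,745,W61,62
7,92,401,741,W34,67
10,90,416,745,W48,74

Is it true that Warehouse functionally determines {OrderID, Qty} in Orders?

Warehouse=401: 3 rows → {OrderID,Qty} = (7, 741), (7, 741), (7, 741) ✓
Warehouse=400: 2 rows → {OrderID,Qty} = (4, 741), (4, 741) ✓
Warehouse=411: 2 rows → {OrderID,Qty} = (9, 747), (9, 747) ✓
Warehouse=409: 1 row → {OrderID,Qty} = (5, 737) ✓
Warehouse=416: 2 rows → {OrderID,Qty} = (10, 745), (10, 745) ✓
Every Warehouse value is associated with a single {OrderID, Qty} value, so Warehouse → {OrderID, Qty} holds.

Yes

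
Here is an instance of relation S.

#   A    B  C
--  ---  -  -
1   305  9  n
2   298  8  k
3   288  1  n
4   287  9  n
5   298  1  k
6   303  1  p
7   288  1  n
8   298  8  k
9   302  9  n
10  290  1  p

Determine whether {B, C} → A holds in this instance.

(B=9, C=n): rows 1, 4, 9 → A takes values {305, 287, 302} — violation
(B=8, C=k): rows 2, 8 → A = 298, 298 ✓
(B=1, C=n): rows 3, 7 → A = 288, 288 ✓
(B=1, C=k): row 5 → A = 298 ✓
(B=1, C=p): rows 6, 10 → A takes values {303, 290} — violation
Two rows agree on {B, C} but differ on A, so {B, C} → A does not hold.

No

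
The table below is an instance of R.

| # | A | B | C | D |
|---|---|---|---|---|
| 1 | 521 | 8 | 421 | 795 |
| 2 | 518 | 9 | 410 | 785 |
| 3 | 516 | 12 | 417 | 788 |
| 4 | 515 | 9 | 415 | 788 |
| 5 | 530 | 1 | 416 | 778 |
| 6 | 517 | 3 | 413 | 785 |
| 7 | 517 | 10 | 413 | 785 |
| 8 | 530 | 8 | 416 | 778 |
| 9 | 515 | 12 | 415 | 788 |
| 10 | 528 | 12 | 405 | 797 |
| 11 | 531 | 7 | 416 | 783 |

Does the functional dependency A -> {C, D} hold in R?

Yes

A=521: row 1 → {C,D} = (421, 795) ✓
A=518: row 2 → {C,D} = (410, 785) ✓
A=516: row 3 → {C,D} = (417, 788) ✓
A=515: rows 4, 9 → {C,D} = (415, 788), (415, 788) ✓
A=530: rows 5, 8 → {C,D} = (416, 778), (416, 778) ✓
A=517: rows 6, 7 → {C,D} = (413, 785), (413, 785) ✓
A=528: row 10 → {C,D} = (405, 797) ✓
A=531: row 11 → {C,D} = (416, 783) ✓
Every A value is associated with a single {C, D} value, so A -> {C, D} holds.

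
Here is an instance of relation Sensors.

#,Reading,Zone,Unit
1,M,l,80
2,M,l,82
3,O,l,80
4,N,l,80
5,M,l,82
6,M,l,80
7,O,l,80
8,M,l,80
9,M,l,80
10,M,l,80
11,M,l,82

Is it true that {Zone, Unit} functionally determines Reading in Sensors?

(Zone=l, Unit=80): rows 1, 3, 4, 6, 7, 8, 9, 10 → Reading takes values {M, O, N} — violation
(Zone=l, Unit=82): rows 2, 5, 11 → Reading = M, M, M ✓
Two rows agree on {Zone, Unit} but differ on Reading, so {Zone, Unit} -> Reading does not hold.

No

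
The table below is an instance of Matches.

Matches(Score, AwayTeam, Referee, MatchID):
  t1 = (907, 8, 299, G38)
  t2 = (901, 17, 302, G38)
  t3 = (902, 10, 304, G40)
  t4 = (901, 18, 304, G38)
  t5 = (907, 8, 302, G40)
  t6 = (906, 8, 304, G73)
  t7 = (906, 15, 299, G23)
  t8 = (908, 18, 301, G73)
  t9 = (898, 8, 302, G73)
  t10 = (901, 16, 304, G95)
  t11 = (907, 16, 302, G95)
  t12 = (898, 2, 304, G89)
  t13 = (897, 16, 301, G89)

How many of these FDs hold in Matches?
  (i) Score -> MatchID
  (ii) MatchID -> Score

(i) Score -> MatchID: Score=907: rows 1, 5, 11 → MatchID takes values {G38, G40, G95} — violation; Score=901: rows 2, 4, 10 → MatchID takes values {G38, G95} — violation; Score=906: rows 6, 7 → MatchID takes values {G73, G23} — violation; Score=898: rows 9, 12 → MatchID takes values {G73, G89} — violation — fails.
(ii) MatchID -> Score: MatchID=G38: rows 1, 2, 4 → Score takes values {907, 901} — violation; MatchID=G40: rows 3, 5 → Score takes values {902, 907} — violation; MatchID=G73: rows 6, 8, 9 → Score takes values {906, 908, 898} — violation; MatchID=G95: rows 10, 11 → Score takes values {901, 907} — violation; MatchID=G89: rows 12, 13 → Score takes values {898, 897} — violation — fails.
None of the 2 dependencies hold.

0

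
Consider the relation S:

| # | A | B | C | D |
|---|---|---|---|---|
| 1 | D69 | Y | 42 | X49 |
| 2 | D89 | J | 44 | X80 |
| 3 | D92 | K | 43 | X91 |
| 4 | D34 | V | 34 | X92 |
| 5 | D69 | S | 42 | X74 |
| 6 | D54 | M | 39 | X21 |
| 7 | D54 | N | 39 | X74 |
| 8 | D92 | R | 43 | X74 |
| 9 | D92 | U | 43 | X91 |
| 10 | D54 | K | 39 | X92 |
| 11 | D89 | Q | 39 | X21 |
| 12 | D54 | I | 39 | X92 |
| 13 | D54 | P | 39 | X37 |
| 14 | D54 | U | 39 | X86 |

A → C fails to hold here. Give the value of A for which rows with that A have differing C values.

D89

A=D69: rows 1, 5 → C = 42, 42 ✓
A=D89: rows 2, 11 → C takes values {44, 39} — violation
A=D92: rows 3, 8, 9 → C = 43, 43, 43 ✓
A=D34: row 4 → C = 34 ✓
A=D54: rows 6, 7, 10, 12, 13, 14 → C = 39, 39, 39, 39, 39, 39 ✓
The only A value with inconsistent C is A=D89.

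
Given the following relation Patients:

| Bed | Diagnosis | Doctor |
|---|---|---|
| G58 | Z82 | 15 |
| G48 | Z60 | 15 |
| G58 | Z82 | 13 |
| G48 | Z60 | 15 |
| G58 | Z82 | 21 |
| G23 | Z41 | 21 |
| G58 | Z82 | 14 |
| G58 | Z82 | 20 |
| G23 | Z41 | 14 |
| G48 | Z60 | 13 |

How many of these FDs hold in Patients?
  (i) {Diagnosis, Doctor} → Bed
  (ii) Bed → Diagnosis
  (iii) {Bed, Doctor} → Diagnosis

3

(i) {Diagnosis, Doctor} → Bed: every LHS value maps to a single RHS value — holds.
(ii) Bed → Diagnosis: every LHS value maps to a single RHS value — holds.
(iii) {Bed, Doctor} → Diagnosis: every LHS value maps to a single RHS value — holds.
3 of the 3 dependencies hold.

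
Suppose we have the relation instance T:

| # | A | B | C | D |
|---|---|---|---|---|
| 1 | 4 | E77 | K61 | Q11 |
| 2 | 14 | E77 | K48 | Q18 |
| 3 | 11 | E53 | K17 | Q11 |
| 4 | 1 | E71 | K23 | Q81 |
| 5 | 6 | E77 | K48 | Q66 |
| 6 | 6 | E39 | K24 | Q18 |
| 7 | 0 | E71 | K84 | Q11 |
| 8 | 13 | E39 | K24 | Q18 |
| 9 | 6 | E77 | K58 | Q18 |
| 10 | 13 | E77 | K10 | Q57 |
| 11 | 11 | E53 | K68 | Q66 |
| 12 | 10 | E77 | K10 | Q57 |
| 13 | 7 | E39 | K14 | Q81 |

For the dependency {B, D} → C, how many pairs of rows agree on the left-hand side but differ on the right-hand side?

(B=E77, D=Q18): violating pairs (2,9) — 1 pair.
(B=E39, D=Q18): all 2 rows agree on C — 0 pairs.
(B=E77, D=Q57): all 2 rows agree on C — 0 pairs.

1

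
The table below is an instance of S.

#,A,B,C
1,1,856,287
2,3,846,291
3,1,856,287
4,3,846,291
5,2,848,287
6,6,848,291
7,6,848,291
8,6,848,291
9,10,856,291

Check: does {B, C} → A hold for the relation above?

Yes

(B=856, C=287): rows 1, 3 → A = 1, 1 ✓
(B=846, C=291): rows 2, 4 → A = 3, 3 ✓
(B=848, C=287): row 5 → A = 2 ✓
(B=848, C=291): rows 6, 7, 8 → A = 6, 6, 6 ✓
(B=856, C=291): row 9 → A = 10 ✓
Every {B, C} value is associated with a single A value, so {B, C} → A holds.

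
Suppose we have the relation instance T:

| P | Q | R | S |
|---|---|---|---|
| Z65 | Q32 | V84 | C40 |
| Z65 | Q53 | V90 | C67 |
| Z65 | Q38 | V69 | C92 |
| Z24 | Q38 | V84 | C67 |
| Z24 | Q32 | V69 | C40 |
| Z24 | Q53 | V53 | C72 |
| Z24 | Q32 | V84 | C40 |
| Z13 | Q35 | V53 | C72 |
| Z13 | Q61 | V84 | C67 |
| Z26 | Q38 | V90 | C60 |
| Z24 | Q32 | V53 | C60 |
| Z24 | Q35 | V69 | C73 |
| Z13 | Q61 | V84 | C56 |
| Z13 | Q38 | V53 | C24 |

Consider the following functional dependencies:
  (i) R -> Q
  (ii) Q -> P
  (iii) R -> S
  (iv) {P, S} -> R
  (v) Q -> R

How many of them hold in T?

0

(i) R -> Q: R=V84: 5 rows → Q takes values {Q32, Q38, Q61} — violation; R=V90: 2 rows → Q takes values {Q53, Q38} — violation; R=V69: 3 rows → Q takes values {Q38, Q32, Q35} — violation; R=V53: 4 rows → Q takes values {Q53, Q35, Q32, Q38} — violation — fails.
(ii) Q -> P: Q=Q32: 4 rows → P takes values {Z65, Z24} — violation; Q=Q53: 2 rows → P takes values {Z65, Z24} — violation; Q=Q38: 4 rows → P takes values {Z65, Z24, Z26, Z13} — violation; Q=Q35: 2 rows → P takes values {Z13, Z24} — violation — fails.
(iii) R -> S: R=V84: 5 rows → S takes values {C40, C67, C56} — violation; R=V90: 2 rows → S takes values {C67, C60} — violation; R=V69: 3 rows → S takes values {C92, C40, C73} — violation; R=V53: 4 rows → S takes values {C72, C60, C24} — violation — fails.
(iv) {P, S} -> R: (P=Z24, S=C40): 2 rows → R takes values {V69, V84} — violation — fails.
(v) Q -> R: Q=Q32: 4 rows → R takes values {V84, V69, V53} — violation; Q=Q53: 2 rows → R takes values {V90, V53} — violation; Q=Q38: 4 rows → R takes values {V69, V84, V90, V53} — violation; Q=Q35: 2 rows → R takes values {V53, V69} — violation — fails.
None of the 5 dependencies hold.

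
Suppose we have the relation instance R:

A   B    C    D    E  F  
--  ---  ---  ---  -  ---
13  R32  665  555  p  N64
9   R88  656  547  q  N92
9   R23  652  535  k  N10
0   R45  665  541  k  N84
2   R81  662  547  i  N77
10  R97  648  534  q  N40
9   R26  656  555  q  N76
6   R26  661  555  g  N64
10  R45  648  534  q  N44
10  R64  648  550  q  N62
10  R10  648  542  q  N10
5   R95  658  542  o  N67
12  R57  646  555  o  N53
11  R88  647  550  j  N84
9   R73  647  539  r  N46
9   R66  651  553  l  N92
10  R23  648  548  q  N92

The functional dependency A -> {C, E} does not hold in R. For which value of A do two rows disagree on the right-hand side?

A=13: 1 row → {C,E} = (665, p) ✓
A=9: 5 rows → {C,E} takes values {(656, q), (652, k), (647, r), (651, l)} — violation
A=0: 1 row → {C,E} = (665, k) ✓
A=2: 1 row → {C,E} = (662, i) ✓
A=10: 5 rows → {C,E} = (648, q), (648, q), (648, q), (648, q), (648, q) ✓
A=6: 1 row → {C,E} = (661, g) ✓
A=5: 1 row → {C,E} = (658, o) ✓
A=12: 1 row → {C,E} = (646, o) ✓
A=11: 1 row → {C,E} = (647, j) ✓
The only A value with inconsistent RHS is A=9.

9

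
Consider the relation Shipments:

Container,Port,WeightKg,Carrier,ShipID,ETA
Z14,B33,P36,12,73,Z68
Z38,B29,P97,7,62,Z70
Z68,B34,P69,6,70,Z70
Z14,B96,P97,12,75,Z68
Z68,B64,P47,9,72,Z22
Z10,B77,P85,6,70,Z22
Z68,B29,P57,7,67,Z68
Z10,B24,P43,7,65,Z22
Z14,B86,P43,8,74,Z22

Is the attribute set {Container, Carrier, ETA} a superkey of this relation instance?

No

Two distinct rows share (Container=Z14, Carrier=12, ETA=Z68), so {Container, Carrier, ETA} does not determine every attribute — not a superkey.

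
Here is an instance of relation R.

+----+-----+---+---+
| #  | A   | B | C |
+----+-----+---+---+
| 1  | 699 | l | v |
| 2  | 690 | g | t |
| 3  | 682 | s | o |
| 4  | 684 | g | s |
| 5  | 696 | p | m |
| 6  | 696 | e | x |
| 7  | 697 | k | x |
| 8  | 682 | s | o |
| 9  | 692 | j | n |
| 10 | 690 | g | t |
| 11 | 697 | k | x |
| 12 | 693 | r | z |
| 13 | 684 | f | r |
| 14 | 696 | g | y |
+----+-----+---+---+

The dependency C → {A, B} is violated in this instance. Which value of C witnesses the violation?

C=v: row 1 → {A,B} = (699, l) ✓
C=t: rows 2, 10 → {A,B} = (690, g), (690, g) ✓
C=o: rows 3, 8 → {A,B} = (682, s), (682, s) ✓
C=s: row 4 → {A,B} = (684, g) ✓
C=m: row 5 → {A,B} = (696, p) ✓
C=x: rows 6, 7, 11 → {A,B} takes values {(696, e), (697, k)} — violation
C=n: row 9 → {A,B} = (692, j) ✓
C=z: row 12 → {A,B} = (693, r) ✓
C=r: row 13 → {A,B} = (684, f) ✓
C=y: row 14 → {A,B} = (696, g) ✓
The only C value with inconsistent RHS is C=x.

x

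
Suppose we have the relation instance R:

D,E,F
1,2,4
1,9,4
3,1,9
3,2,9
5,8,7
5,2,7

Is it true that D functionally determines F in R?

D=1: 2 rows → F = 4, 4 ✓
D=3: 2 rows → F = 9, 9 ✓
D=5: 2 rows → F = 7, 7 ✓
Every D value is associated with a single F value, so D → F holds.

Yes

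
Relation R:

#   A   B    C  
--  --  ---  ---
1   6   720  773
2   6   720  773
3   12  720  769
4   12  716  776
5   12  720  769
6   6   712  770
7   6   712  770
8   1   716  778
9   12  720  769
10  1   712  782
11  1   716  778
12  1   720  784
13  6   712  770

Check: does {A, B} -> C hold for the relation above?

Yes

(A=6, B=720): rows 1, 2 → C = 773, 773 ✓
(A=12, B=720): rows 3, 5, 9 → C = 769, 769, 769 ✓
(A=12, B=716): row 4 → C = 776 ✓
(A=6, B=712): rows 6, 7, 13 → C = 770, 770, 770 ✓
(A=1, B=716): rows 8, 11 → C = 778, 778 ✓
(A=1, B=712): row 10 → C = 782 ✓
(A=1, B=720): row 12 → C = 784 ✓
Every {A, B} value is associated with a single C value, so {A, B} -> C holds.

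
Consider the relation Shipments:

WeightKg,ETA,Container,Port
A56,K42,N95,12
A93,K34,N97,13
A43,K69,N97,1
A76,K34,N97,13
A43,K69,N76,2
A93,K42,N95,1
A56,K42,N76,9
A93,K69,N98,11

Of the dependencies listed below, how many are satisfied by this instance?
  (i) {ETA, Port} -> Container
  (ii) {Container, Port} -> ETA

(i) {ETA, Port} -> Container: every LHS value maps to a single RHS value — holds.
(ii) {Container, Port} -> ETA: every LHS value maps to a single RHS value — holds.
2 of the 2 dependencies hold.

2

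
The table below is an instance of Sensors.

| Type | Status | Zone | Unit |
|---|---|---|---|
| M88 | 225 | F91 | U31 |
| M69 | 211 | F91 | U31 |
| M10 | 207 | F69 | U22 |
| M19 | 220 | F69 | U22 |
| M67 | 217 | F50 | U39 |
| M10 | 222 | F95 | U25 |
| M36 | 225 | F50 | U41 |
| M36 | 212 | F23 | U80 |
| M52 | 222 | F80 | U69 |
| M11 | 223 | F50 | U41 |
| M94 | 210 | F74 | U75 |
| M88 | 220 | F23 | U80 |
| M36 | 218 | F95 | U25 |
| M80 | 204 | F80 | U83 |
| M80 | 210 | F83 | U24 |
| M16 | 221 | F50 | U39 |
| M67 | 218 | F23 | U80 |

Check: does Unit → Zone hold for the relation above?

Unit=U31: 2 rows → Zone = F91, F91 ✓
Unit=U22: 2 rows → Zone = F69, F69 ✓
Unit=U39: 2 rows → Zone = F50, F50 ✓
Unit=U25: 2 rows → Zone = F95, F95 ✓
Unit=U41: 2 rows → Zone = F50, F50 ✓
Unit=U80: 3 rows → Zone = F23, F23, F23 ✓
Unit=U69: 1 row → Zone = F80 ✓
Unit=U75: 1 row → Zone = F74 ✓
Unit=U83: 1 row → Zone = F80 ✓
Unit=U24: 1 row → Zone = F83 ✓
Every Unit value is associated with a single Zone value, so Unit → Zone holds.

Yes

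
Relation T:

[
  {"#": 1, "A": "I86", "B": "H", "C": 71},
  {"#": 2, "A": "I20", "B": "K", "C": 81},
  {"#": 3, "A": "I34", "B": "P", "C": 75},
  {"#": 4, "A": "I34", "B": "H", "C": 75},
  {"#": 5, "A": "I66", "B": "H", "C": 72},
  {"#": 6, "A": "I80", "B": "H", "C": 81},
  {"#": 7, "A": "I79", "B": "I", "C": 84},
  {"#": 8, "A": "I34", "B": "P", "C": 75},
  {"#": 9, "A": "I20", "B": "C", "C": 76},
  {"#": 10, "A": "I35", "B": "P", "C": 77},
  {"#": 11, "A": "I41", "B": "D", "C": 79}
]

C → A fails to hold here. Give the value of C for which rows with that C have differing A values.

81

C=71: row 1 → A = I86 ✓
C=81: rows 2, 6 → A takes values {I20, I80} — violation
C=75: rows 3, 4, 8 → A = I34, I34, I34 ✓
C=72: row 5 → A = I66 ✓
C=84: row 7 → A = I79 ✓
C=76: row 9 → A = I20 ✓
C=77: row 10 → A = I35 ✓
C=79: row 11 → A = I41 ✓
The only C value with inconsistent A is C=81.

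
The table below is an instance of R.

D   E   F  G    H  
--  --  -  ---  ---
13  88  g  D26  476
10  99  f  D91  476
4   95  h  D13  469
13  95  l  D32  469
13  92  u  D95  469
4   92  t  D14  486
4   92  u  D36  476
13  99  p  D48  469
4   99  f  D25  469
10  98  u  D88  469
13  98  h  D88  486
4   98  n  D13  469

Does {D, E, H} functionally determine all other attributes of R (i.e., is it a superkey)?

All 12 rows have distinct {D, E, H} values, so {D, E, H} → (all attributes) holds and {D, E, H} is a superkey.

Yes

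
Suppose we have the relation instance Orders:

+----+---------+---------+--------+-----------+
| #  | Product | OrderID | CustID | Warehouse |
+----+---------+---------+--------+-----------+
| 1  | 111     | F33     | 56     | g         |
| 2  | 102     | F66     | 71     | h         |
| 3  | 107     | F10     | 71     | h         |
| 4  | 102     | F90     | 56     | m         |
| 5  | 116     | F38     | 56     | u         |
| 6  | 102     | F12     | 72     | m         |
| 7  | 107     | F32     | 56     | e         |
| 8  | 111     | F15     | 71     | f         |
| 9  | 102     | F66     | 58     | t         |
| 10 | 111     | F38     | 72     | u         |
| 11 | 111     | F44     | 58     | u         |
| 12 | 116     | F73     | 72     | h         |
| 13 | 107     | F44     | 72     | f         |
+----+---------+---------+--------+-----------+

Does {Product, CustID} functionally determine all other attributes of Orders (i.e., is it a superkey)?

All 13 rows have distinct {Product, CustID} values, so {Product, CustID} → (all attributes) holds and {Product, CustID} is a superkey.

Yes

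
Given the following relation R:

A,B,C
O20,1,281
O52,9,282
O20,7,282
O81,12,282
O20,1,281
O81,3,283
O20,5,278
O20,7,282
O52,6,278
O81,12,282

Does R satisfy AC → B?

(A=O20, C=281): 2 rows → B = 1, 1 ✓
(A=O52, C=282): 1 row → B = 9 ✓
(A=O20, C=282): 2 rows → B = 7, 7 ✓
(A=O81, C=282): 2 rows → B = 12, 12 ✓
(A=O81, C=283): 1 row → B = 3 ✓
(A=O20, C=278): 1 row → B = 5 ✓
(A=O52, C=278): 1 row → B = 6 ✓
Every AC value is associated with a single B value, so AC → B holds.

Yes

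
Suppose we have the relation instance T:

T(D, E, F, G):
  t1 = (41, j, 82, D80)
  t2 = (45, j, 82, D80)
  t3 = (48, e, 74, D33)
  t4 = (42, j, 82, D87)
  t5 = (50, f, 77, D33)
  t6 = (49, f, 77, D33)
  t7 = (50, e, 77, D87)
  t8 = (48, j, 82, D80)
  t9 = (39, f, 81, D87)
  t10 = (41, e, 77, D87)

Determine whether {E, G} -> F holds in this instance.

(E=j, G=D80): rows 1, 2, 8 → F = 82, 82, 82 ✓
(E=e, G=D33): row 3 → F = 74 ✓
(E=j, G=D87): row 4 → F = 82 ✓
(E=f, G=D33): rows 5, 6 → F = 77, 77 ✓
(E=e, G=D87): rows 7, 10 → F = 77, 77 ✓
(E=f, G=D87): row 9 → F = 81 ✓
Every {E, G} value is associated with a single F value, so {E, G} -> F holds.

Yes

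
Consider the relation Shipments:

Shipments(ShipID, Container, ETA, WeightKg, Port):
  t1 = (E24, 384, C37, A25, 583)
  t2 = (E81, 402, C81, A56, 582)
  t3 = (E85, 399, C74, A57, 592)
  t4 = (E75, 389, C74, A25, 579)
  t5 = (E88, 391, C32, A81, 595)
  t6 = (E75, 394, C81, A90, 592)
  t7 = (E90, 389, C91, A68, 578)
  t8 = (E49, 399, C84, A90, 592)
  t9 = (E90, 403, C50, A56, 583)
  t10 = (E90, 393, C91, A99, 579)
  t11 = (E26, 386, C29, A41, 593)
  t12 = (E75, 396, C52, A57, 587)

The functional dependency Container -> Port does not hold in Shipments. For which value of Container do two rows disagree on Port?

Container=384: row 1 → Port = 583 ✓
Container=402: row 2 → Port = 582 ✓
Container=399: rows 3, 8 → Port = 592, 592 ✓
Container=389: rows 4, 7 → Port takes values {579, 578} — violation
Container=391: row 5 → Port = 595 ✓
Container=394: row 6 → Port = 592 ✓
Container=403: row 9 → Port = 583 ✓
Container=393: row 10 → Port = 579 ✓
Container=386: row 11 → Port = 593 ✓
Container=396: row 12 → Port = 587 ✓
The only Container value with inconsistent Port is Container=389.

389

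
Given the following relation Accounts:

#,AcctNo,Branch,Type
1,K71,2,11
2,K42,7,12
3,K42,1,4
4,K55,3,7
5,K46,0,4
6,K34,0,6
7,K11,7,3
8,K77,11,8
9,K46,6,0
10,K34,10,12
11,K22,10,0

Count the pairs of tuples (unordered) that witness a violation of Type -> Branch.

Type=12: violating pairs (2,10) — 1 pair.
Type=4: violating pairs (3,5) — 1 pair.
Type=0: violating pairs (9,11) — 1 pair.

3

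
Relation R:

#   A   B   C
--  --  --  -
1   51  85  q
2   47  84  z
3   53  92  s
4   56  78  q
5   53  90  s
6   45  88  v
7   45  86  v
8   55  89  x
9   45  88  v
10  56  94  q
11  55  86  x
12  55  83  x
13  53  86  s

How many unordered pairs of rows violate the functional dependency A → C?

A=53: all 3 rows agree on C — 0 pairs.
A=56: all 2 rows agree on C — 0 pairs.
A=45: all 3 rows agree on C — 0 pairs.
A=55: all 3 rows agree on C — 0 pairs.

0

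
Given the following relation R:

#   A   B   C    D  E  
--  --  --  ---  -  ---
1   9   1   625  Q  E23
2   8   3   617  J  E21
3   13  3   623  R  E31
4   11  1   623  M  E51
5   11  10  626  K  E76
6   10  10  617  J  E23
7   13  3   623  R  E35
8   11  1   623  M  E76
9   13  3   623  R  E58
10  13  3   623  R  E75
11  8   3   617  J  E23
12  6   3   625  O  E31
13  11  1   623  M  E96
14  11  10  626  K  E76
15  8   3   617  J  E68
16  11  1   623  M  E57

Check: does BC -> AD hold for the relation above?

Yes

(B=1, C=625): row 1 → {A,D} = (9, Q) ✓
(B=3, C=617): rows 2, 11, 15 → {A,D} = (8, J), (8, J), (8, J) ✓
(B=3, C=623): rows 3, 7, 9, 10 → {A,D} = (13, R), (13, R), (13, R), (13, R) ✓
(B=1, C=623): rows 4, 8, 13, 16 → {A,D} = (11, M), (11, M), (11, M), (11, M) ✓
(B=10, C=626): rows 5, 14 → {A,D} = (11, K), (11, K) ✓
(B=10, C=617): row 6 → {A,D} = (10, J) ✓
(B=3, C=625): row 12 → {A,D} = (6, O) ✓
Every BC value is associated with a single AD value, so BC -> AD holds.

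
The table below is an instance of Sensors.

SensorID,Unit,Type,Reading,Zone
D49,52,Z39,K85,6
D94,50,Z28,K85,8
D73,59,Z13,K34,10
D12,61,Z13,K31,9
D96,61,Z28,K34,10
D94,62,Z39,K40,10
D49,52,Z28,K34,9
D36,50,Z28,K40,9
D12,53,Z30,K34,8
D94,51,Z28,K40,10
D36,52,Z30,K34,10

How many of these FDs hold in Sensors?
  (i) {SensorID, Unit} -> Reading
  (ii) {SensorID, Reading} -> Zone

(i) {SensorID, Unit} -> Reading: (SensorID=D49, Unit=52): 2 rows → Reading takes values {K85, K34} — violation — fails.
(ii) {SensorID, Reading} -> Zone: every LHS value maps to a single RHS value — holds.
1 of the 2 dependencies holds.

1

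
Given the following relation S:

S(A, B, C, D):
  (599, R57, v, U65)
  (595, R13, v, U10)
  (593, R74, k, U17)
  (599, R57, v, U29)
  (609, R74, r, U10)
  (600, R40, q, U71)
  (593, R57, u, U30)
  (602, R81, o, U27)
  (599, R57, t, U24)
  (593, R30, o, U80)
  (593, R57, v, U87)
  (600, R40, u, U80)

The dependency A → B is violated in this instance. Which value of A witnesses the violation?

593

A=599: 3 rows → B = R57, R57, R57 ✓
A=595: 1 row → B = R13 ✓
A=593: 4 rows → B takes values {R74, R57, R30} — violation
A=609: 1 row → B = R74 ✓
A=600: 2 rows → B = R40, R40 ✓
A=602: 1 row → B = R81 ✓
The only A value with inconsistent B is A=593.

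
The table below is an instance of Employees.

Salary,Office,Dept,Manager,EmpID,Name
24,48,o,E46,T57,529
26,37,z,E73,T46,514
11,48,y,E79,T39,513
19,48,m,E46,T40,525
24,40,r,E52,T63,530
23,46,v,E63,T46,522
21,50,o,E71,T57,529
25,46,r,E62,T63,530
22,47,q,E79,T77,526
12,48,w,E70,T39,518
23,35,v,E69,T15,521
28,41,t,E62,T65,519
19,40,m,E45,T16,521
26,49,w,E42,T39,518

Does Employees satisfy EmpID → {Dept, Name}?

No

EmpID=T57: 2 rows → {Dept,Name} = (o, 529), (o, 529) ✓
EmpID=T46: 2 rows → {Dept,Name} takes values {(z, 514), (v, 522)} — violation
EmpID=T39: 3 rows → {Dept,Name} takes values {(y, 513), (w, 518)} — violation
EmpID=T40: 1 row → {Dept,Name} = (m, 525) ✓
EmpID=T63: 2 rows → {Dept,Name} = (r, 530), (r, 530) ✓
EmpID=T77: 1 row → {Dept,Name} = (q, 526) ✓
EmpID=T15: 1 row → {Dept,Name} = (v, 521) ✓
EmpID=T65: 1 row → {Dept,Name} = (t, 519) ✓
EmpID=T16: 1 row → {Dept,Name} = (m, 521) ✓
Two rows agree on EmpID but differ on {Dept, Name}, so EmpID → {Dept, Name} does not hold.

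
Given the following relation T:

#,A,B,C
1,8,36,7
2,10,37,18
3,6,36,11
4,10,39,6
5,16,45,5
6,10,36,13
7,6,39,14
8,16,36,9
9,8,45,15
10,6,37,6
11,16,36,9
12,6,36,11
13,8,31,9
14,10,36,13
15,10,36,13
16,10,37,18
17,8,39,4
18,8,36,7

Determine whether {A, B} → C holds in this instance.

(A=8, B=36): rows 1, 18 → C = 7, 7 ✓
(A=10, B=37): rows 2, 16 → C = 18, 18 ✓
(A=6, B=36): rows 3, 12 → C = 11, 11 ✓
(A=10, B=39): row 4 → C = 6 ✓
(A=16, B=45): row 5 → C = 5 ✓
(A=10, B=36): rows 6, 14, 15 → C = 13, 13, 13 ✓
(A=6, B=39): row 7 → C = 14 ✓
(A=16, B=36): rows 8, 11 → C = 9, 9 ✓
(A=8, B=45): row 9 → C = 15 ✓
(A=6, B=37): row 10 → C = 6 ✓
(A=8, B=31): row 13 → C = 9 ✓
(A=8, B=39): row 17 → C = 4 ✓
Every {A, B} value is associated with a single C value, so {A, B} → C holds.

Yes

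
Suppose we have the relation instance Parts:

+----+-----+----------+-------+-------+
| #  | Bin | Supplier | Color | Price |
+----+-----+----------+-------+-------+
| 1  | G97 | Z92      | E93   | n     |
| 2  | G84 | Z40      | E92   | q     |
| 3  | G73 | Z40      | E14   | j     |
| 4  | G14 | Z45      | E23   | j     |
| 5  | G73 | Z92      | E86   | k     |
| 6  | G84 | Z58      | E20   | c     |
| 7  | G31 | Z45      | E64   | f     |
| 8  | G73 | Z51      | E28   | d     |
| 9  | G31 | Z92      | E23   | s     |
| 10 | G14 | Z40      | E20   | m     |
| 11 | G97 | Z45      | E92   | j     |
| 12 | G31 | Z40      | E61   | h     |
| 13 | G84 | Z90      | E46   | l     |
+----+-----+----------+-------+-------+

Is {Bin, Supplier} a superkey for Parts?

All 13 rows have distinct {Bin, Supplier} values, so {Bin, Supplier} → (all attributes) holds and {Bin, Supplier} is a superkey.

Yes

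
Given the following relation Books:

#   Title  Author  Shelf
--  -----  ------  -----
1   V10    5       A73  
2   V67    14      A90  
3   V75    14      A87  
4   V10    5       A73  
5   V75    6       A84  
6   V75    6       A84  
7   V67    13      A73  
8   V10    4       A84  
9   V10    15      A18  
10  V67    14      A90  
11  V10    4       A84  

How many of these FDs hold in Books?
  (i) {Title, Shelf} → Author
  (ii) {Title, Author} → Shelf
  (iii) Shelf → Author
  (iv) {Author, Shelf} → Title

3

(i) {Title, Shelf} → Author: every LHS value maps to a single RHS value — holds.
(ii) {Title, Author} → Shelf: every LHS value maps to a single RHS value — holds.
(iii) Shelf → Author: Shelf=A73: rows 1, 4, 7 → Author takes values {5, 13} — violation; Shelf=A84: rows 5, 6, 8, 11 → Author takes values {6, 4} — violation — fails.
(iv) {Author, Shelf} → Title: every LHS value maps to a single RHS value — holds.
3 of the 4 dependencies hold.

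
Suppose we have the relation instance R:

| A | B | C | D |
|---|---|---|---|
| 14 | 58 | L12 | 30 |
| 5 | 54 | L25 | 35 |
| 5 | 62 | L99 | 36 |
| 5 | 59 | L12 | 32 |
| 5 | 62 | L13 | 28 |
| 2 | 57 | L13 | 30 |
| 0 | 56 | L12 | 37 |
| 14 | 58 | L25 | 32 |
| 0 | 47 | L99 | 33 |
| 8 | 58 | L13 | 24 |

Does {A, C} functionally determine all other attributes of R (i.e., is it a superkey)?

All 10 rows have distinct {A, C} values, so {A, C} → (all attributes) holds and {A, C} is a superkey.

Yes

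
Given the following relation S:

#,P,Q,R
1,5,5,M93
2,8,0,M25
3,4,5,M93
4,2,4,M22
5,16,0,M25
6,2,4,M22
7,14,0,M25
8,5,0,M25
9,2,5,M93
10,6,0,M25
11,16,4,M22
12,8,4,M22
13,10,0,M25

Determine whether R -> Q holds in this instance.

R=M93: rows 1, 3, 9 → Q = 5, 5, 5 ✓
R=M25: rows 2, 5, 7, 8, 10, 13 → Q = 0, 0, 0, 0, 0, 0 ✓
R=M22: rows 4, 6, 11, 12 → Q = 4, 4, 4, 4 ✓
Every R value is associated with a single Q value, so R -> Q holds.

Yes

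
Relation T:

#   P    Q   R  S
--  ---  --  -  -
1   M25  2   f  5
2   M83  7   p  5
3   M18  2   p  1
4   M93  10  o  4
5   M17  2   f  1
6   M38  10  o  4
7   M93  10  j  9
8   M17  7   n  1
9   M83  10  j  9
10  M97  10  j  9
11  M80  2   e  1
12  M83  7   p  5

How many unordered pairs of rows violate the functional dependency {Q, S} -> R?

(Q=7, S=5): all 2 rows agree on R — 0 pairs.
(Q=2, S=1): violating pairs (3,5), (3,11), (5,11) — 3 pairs.
(Q=10, S=4): all 2 rows agree on R — 0 pairs.
(Q=10, S=9): all 3 rows agree on R — 0 pairs.

3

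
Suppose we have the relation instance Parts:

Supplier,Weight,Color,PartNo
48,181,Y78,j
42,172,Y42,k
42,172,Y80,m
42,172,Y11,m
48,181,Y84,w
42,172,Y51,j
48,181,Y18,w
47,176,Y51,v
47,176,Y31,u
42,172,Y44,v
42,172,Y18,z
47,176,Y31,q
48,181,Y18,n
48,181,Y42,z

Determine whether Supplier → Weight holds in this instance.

Yes

Supplier=48: 5 rows → Weight = 181, 181, 181, 181, 181 ✓
Supplier=42: 6 rows → Weight = 172, 172, 172, 172, 172, 172 ✓
Supplier=47: 3 rows → Weight = 176, 176, 176 ✓
Every Supplier value is associated with a single Weight value, so Supplier → Weight holds.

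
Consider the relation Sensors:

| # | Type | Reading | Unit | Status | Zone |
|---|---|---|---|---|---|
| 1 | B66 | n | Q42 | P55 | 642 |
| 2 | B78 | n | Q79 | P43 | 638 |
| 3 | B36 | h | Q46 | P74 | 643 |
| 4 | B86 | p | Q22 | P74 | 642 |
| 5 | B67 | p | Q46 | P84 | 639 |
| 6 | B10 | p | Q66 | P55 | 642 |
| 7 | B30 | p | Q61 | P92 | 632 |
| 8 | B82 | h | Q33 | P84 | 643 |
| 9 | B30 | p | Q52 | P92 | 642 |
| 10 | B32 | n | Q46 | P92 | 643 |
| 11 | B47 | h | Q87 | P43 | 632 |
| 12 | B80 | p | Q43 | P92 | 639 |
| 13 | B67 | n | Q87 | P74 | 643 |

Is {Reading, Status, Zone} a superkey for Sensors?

Yes

All 13 rows have distinct {Reading, Status, Zone} values, so {Reading, Status, Zone} → (all attributes) holds and {Reading, Status, Zone} is a superkey.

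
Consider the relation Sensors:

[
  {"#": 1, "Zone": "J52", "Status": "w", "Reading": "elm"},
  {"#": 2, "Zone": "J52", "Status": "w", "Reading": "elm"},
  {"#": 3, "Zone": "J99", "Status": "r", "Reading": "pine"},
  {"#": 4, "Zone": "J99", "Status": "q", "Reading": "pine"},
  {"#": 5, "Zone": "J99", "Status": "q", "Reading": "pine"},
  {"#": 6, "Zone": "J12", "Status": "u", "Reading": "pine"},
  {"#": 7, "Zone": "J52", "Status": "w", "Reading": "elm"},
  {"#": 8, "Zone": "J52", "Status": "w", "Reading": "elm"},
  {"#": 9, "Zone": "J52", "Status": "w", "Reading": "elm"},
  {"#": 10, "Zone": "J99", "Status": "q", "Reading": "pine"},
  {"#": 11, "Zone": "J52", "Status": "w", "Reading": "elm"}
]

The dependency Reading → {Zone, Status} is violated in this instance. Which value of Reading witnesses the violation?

Reading=elm: rows 1, 2, 7, 8, 9, 11 → {Zone,Status} = (J52, w), (J52, w), (J52, w), (J52, w), (J52, w), (J52, w) ✓
Reading=pine: rows 3, 4, 5, 6, 10 → {Zone,Status} takes values {(J99, r), (J99, q), (J12, u)} — violation
The only Reading value with inconsistent RHS is Reading=pine.

pine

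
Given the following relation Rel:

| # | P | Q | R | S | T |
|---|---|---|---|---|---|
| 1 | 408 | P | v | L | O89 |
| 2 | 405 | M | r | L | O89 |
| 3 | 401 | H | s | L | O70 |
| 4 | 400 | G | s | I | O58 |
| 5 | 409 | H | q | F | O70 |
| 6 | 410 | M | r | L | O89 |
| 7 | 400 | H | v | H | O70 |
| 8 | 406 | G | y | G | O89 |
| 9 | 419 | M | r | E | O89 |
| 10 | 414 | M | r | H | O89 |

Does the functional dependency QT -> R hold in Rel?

(Q=P, T=O89): row 1 → R = v ✓
(Q=M, T=O89): rows 2, 6, 9, 10 → R = r, r, r, r ✓
(Q=H, T=O70): rows 3, 5, 7 → R takes values {s, q, v} — violation
(Q=G, T=O58): row 4 → R = s ✓
(Q=G, T=O89): row 8 → R = y ✓
Two rows agree on QT but differ on R, so QT -> R does not hold.

No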